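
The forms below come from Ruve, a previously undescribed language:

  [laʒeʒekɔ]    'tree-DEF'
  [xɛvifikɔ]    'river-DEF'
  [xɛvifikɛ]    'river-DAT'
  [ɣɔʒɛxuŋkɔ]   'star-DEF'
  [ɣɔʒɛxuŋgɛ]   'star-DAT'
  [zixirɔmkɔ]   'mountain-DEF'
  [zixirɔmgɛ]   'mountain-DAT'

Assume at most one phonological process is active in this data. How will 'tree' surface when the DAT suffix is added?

[laʒeʒekɛ]

The DAT suffix surfaces as [-gɛ] and [-kɛ], depending on the final segment of the stem.
By contrast the DEF suffix keeps its initial [k] throughout — that segment must be underlying.
So the underlying form is /-gɛ/, and voiced stops become voiceless after a vowel.
After 'tree', which ends in a vowel, the suffix surfaces as [-kɛ], giving [laʒeʒekɛ].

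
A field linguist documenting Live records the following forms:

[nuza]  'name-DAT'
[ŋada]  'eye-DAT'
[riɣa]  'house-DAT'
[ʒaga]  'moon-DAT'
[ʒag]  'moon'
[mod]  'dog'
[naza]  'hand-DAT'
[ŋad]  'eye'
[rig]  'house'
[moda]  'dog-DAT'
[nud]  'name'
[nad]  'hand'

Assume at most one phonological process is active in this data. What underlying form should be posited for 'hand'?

/naz/

In [naza] and [nad] the final segment of 'hand' alternates: [z] ~ [d].
But 'eye' keeps [d] in both environments ([ŋada], [ŋad]), so there is no rule changing /d/ to [z] before the DAT suffix.
Therefore /z/ is basic and [d] is derived by word-final hardening (voiced fricatives become stops word-finally).
The underlying form of 'hand' is therefore /naz/.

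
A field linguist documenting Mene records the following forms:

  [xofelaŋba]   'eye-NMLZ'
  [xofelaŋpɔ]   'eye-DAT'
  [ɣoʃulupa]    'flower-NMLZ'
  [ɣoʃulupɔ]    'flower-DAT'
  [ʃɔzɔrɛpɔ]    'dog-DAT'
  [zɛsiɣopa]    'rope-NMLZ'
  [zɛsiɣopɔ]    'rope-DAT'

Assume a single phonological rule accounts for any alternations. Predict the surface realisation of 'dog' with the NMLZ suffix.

[ʃɔzɔrɛpa]

The NMLZ suffix surfaces as [-ba] and [-pa], depending on the final segment of the stem.
The DAT suffix, which begins with [p], is invariant after every stem; so [p] is not altered by any rule here.
The NMLZ suffix is therefore /-ba/ underlyingly, with post-vocalic devoicing: voiced stops become voiceless after a vowel.
After 'dog', which ends in a vowel, the suffix surfaces as [-pa], giving [ʃɔzɔrɛpa].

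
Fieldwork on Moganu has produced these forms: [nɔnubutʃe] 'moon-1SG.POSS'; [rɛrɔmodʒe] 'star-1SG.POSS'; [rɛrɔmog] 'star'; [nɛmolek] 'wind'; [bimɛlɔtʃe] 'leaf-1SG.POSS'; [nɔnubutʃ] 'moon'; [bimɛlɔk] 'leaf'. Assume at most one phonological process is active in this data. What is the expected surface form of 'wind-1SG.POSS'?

[nɛmoletʃe]

In [bimɛlɔtʃe] and [bimɛlɔk] the final segment of 'leaf' alternates: [tʃ] ~ [k].
If /tʃ/ were underlying and a rule turned it into [k] in isolation, 'moon' would also alternate; but it has [tʃ] in both [nɔnubutʃe] and [nɔnubutʃ].
The alternation reflects palatalization before a front vowel: /k/ and /g/ become palato-alveolar [tʃ] and [dʒ] before a front vowel. /k/ is underlying.
From [nɛmolek] the stem 'wind' is /nɛmolek/; before a front vowel this yields [nɛmoletʃe].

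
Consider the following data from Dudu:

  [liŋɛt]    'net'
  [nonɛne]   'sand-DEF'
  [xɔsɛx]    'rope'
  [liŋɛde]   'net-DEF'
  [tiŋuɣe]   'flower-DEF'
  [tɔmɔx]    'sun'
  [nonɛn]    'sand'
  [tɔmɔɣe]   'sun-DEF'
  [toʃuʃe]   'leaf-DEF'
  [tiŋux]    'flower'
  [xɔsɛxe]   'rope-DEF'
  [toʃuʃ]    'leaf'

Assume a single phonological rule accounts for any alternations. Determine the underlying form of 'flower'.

/tiŋuɣ/

In [tiŋuɣe] and [tiŋux] the final segment of 'flower' alternates: [ɣ] ~ [x].
If /x/ were underlying and a rule turned it into [ɣ] before the DEF suffix, 'rope' would also alternate; but it has [x] in both [xɔsɛxe] and [xɔsɛx].
So /ɣ/ is underlying, and a rule of word-final obstruent devoicing — voiced obstruents become voiceless word-finally — gives [x].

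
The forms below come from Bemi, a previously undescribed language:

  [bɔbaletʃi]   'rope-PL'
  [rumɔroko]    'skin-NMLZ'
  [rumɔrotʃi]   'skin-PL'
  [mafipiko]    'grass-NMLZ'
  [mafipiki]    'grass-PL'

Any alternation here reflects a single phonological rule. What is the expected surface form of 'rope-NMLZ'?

[bɔbaleko]

'skin' shows [k] ~ [tʃ] at the end of the stem ([rumɔroko] vs [rumɔrotʃi]).
Compare 'grass', with invariant [k] in [mafipiko] and [mafipiki]: an analysis with underlying /k/ and a rule producing [tʃ] before the PL suffix would wrongly predict alternation here too.
The alternation reflects depalatalization: palato-alveolar /tʃ/ becomes [k] when no front vowel follows. /tʃ/ is underlying.
From [bɔbaletʃi] the stem 'rope' is /bɔbaletʃ/; when no front vowel follows this yields [bɔbaleko].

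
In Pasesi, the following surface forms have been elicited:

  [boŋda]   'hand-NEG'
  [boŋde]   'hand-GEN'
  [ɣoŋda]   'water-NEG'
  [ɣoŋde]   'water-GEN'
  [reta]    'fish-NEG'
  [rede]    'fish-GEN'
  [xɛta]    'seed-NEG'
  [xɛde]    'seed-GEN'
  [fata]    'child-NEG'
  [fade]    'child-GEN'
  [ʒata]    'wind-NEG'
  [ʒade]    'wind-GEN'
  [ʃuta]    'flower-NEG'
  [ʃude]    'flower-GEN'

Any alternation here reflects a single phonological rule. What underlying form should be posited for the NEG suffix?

The NEG morpheme has two allomorphs, [-da] and [-ta].
The GEN suffix, which begins with [d], is invariant after every stem; so [d] is not altered by any rule here.
The NEG suffix is therefore /-ta/ underlyingly, with post-nasal voicing: voiceless stops become voiced after a nasal.

/-ta/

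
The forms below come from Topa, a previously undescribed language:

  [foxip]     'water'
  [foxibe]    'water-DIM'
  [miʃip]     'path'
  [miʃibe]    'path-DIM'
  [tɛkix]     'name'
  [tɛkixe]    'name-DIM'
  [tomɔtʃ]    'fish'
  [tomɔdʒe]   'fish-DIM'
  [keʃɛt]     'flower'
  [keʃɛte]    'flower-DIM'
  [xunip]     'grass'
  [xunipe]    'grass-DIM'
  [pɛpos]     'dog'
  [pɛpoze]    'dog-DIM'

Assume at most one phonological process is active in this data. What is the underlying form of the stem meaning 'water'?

/foxib/

'water' shows [p] ~ [b] at the end of the stem ([foxip] vs [foxibe]).
Compare 'grass', with invariant [p] in [xunip] and [xunipe]: an analysis with underlying /p/ and a rule producing [b] before the DIM suffix would wrongly predict alternation here too.
The underlying segment must be /b/; voiced obstruents become voiceless word-finally, yielding [p] there.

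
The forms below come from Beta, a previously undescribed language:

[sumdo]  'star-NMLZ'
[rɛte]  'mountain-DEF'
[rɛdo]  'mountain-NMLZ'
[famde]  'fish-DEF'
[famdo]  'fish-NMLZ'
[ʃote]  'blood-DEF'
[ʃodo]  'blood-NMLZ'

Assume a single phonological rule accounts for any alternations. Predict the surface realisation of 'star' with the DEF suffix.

[sumde]

The DEF morpheme has two allomorphs, [-de] and [-te].
By contrast the NMLZ suffix keeps its initial [d] throughout — that segment must be underlying.
So the underlying form is /-te/, and voiceless stops become voiced after a nasal.
After 'star', which ends in a nasal, the suffix surfaces as [-de], giving [sumde].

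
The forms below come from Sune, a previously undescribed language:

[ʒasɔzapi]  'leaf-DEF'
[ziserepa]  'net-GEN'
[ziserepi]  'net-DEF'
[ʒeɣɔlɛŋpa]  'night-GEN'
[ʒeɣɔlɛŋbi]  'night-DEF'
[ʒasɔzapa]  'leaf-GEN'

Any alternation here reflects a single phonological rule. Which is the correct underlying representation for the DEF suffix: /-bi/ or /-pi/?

The DEF suffix surfaces as [-bi] and [-pi], depending on the final segment of the stem.
The GEN suffix, which begins with [p], is invariant after every stem; so [p] is not altered by any rule here.
So the underlying form is /-bi/, and voiced stops become voiceless after a vowel.

/-bi/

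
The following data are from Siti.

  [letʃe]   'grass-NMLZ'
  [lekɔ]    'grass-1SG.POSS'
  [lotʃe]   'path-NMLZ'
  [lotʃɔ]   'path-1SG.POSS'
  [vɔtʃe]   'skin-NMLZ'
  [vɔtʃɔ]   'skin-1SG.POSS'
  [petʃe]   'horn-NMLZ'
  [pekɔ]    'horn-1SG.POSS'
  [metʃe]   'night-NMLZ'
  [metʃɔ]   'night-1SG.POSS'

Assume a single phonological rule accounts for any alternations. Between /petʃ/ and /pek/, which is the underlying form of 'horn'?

/pek/

'horn' shows [tʃ] ~ [k] at the end of the stem ([petʃe] vs [pekɔ]).
The stem 'path' ([lotʃe], [lotʃɔ]) shows [tʃ] unchanged in both environments, so [tʃ] cannot be basic with [k] derived before the 1SG.POSS suffix.
Therefore /k/ is basic and [tʃ] is derived by palatalization before a front vowel (/k/ becomes palato-alveolar [tʃ] before a front vowel).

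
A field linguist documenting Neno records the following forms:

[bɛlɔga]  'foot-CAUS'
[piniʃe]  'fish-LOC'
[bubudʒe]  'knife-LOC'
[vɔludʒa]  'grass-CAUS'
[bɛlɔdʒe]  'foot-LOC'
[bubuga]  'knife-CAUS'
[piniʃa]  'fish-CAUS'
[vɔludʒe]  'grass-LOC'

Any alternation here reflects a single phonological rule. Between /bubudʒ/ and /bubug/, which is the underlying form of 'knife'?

/bubug/

The stem for 'knife' ends in [dʒ] in [bubudʒe] but [g] in [bubuga].
If /dʒ/ were underlying and a rule turned it into [g] before the CAUS suffix, 'grass' would also alternate; but it has [dʒ] in both [vɔludʒe] and [vɔludʒa].
The alternation reflects palatalization before a front vowel: /g/ becomes palato-alveolar [dʒ] before a front vowel. /g/ is underlying.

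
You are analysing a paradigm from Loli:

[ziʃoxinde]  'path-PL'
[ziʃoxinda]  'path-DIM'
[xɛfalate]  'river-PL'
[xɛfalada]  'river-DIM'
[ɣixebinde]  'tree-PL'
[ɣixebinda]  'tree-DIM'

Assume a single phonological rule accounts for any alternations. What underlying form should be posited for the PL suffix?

/-te/

The PL morpheme has two allomorphs, [-de] and [-te].
By contrast the DIM suffix keeps its initial [d] throughout — that segment must be underlying.
So the underlying form is /-te/, and voiceless stops become voiced after a nasal.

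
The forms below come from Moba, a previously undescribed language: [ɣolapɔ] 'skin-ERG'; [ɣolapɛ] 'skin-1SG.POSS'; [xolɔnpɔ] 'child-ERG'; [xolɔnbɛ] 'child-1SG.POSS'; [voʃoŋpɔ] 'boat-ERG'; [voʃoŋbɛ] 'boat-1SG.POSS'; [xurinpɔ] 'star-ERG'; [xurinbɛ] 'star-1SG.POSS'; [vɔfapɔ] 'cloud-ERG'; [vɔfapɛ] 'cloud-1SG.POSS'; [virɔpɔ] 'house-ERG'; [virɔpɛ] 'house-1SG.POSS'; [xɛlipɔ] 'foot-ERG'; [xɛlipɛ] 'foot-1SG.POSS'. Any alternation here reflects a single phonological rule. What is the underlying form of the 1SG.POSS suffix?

/-bɛ/

The 1SG.POSS suffix surfaces as [-bɛ] and [-pɛ], depending on the final segment of the stem.
By contrast the ERG suffix keeps its initial [p] throughout — that segment must be underlying.
The 1SG.POSS suffix is therefore /-bɛ/ underlyingly, with post-vocalic devoicing: voiced stops become voiceless after a vowel.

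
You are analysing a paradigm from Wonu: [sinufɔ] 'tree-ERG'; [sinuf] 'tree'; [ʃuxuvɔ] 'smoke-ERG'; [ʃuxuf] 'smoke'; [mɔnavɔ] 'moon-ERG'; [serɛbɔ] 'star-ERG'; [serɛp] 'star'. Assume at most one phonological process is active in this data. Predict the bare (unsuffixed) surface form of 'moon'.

In [ʃuxuvɔ] and [ʃuxuf] the final segment of 'smoke' alternates: [v] ~ [f].
Compare 'tree', with invariant [f] in [sinufɔ] and [sinuf]: an analysis with underlying /f/ and a rule producing [v] before the ERG suffix would wrongly predict alternation here too.
The alternation reflects word-final obstruent devoicing: voiced obstruents become voiceless word-finally. /v/ is underlying.
From [mɔnavɔ] the stem 'moon' is /mɔnav/; word-finally this yields [mɔnaf].

[mɔnaf]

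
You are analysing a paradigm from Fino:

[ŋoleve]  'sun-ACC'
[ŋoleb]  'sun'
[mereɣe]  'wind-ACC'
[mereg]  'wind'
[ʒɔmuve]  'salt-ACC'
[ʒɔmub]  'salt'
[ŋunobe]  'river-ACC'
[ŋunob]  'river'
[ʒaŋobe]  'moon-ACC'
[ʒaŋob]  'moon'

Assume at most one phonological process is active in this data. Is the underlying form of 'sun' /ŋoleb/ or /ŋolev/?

/ŋolev/

The stem for 'sun' ends in [v] in [ŋoleve] but [b] in [ŋoleb].
The stem 'moon' ([ʒaŋobe], [ʒaŋob]) shows [b] unchanged in both environments, so [b] cannot be basic with [v] derived before the ACC suffix.
Therefore /v/ is basic and [b] is derived by word-final hardening (voiced fricatives become stops word-finally).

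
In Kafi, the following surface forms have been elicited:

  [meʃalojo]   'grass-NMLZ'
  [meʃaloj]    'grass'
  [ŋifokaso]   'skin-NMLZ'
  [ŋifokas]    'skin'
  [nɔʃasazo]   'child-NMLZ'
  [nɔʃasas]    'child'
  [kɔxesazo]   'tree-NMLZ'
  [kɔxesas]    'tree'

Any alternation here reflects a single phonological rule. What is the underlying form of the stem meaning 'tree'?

In [kɔxesazo] and [kɔxesas] the final segment of 'tree' alternates: [z] ~ [s].
The stem 'skin' ([ŋifokaso], [ŋifokas]) shows [s] unchanged in both environments, so [s] cannot be basic with [z] derived before the NMLZ suffix.
The underlying segment must be /z/; voiced obstruents become voiceless word-finally, yielding [s] there.
The underlying form of 'tree' is therefore /kɔxesaz/.

/kɔxesaz/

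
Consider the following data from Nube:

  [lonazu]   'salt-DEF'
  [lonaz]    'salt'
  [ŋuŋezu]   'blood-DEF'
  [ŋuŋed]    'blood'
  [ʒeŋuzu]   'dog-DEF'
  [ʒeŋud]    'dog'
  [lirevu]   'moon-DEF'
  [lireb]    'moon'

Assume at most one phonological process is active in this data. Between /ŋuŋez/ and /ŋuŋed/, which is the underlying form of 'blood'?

The stem for 'blood' ends in [z] in [ŋuŋezu] but [d] in [ŋuŋed].
But 'salt' keeps [z] in both environments ([lonazu], [lonaz]), so there is no rule changing /z/ to [d] in isolation.
The alternation reflects intervocalic spirantization: voiced stops become fricatives between vowels. /d/ is underlying.

/ŋuŋed/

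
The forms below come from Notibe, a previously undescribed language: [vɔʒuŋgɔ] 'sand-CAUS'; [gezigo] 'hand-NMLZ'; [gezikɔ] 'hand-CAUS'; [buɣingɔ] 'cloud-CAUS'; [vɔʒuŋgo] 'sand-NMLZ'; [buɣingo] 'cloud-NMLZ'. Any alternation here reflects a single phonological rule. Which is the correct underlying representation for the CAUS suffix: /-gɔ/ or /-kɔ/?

The CAUS suffix surfaces as [-gɔ] and [-kɔ], depending on the final segment of the stem.
By contrast the NMLZ suffix keeps its initial [g] throughout — that segment must be underlying.
The CAUS suffix is therefore /-kɔ/ underlyingly, with post-nasal voicing: voiceless stops become voiced after a nasal.

/-kɔ/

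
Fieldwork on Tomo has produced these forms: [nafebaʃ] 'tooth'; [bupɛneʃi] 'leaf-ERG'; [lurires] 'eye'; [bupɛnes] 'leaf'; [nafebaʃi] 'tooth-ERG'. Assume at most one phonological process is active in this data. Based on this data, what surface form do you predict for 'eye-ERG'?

In [bupɛnes] and [bupɛneʃi] the final segment of 'leaf' alternates: [s] ~ [ʃ].
If /ʃ/ were underlying and a rule turned it into [s] in isolation, 'tooth' would also alternate; but it has [ʃ] in both [nafebaʃ] and [nafebaʃi].
The alternation reflects palatalization before a front vowel: /s/ becomes palato-alveolar [ʃ] before a front vowel. /s/ is underlying.
The one attested form of 'eye', [lurires], shows underlying /lurires/. Applying the same rule before a front vowel gives [lurireʃi].

[lurireʃi]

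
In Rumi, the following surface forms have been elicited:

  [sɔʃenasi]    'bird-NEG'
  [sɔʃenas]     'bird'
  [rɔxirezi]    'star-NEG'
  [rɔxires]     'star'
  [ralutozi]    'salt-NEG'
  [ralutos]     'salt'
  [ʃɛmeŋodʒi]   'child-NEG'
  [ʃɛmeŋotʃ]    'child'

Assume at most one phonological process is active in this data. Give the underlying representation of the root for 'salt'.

/ralutoz/

'salt' shows [z] ~ [s] at the end of the stem ([ralutozi] vs [ralutos]).
But 'bird' keeps [s] in both environments ([sɔʃenasi], [sɔʃenas]), so there is no rule changing /s/ to [z] before the NEG suffix.
So /z/ is underlying, and a rule of word-final obstruent devoicing — voiced obstruents become voiceless word-finally — gives [s].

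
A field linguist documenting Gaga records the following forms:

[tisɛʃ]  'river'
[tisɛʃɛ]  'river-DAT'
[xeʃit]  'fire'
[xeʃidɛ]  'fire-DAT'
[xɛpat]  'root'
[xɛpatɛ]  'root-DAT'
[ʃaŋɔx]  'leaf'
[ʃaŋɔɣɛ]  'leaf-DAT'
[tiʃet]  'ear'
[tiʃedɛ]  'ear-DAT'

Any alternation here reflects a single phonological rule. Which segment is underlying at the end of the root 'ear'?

/d/

The root 'ear' surfaces as [tiʃet] and [tiʃedɛ], with a stem-final [t] ~ [d] alternation.
If /t/ were underlying and a rule turned it into [d] before the DAT suffix, 'root' would also alternate; but it has [t] in both [xɛpat] and [xɛpatɛ].
Therefore /d/ is basic and [t] is derived by word-final obstruent devoicing (voiced obstruents become voiceless word-finally).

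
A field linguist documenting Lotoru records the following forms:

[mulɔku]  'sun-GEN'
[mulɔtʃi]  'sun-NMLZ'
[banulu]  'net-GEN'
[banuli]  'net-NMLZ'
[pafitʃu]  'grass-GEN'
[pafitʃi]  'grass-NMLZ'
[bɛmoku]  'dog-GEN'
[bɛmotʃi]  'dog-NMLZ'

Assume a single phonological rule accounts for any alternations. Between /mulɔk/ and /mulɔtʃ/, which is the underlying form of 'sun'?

/mulɔk/

The stem for 'sun' ends in [k] in [mulɔku] but [tʃ] in [mulɔtʃi].
If /tʃ/ were underlying and a rule turned it into [k] before the GEN suffix, 'grass' would also alternate; but it has [tʃ] in both [pafitʃu] and [pafitʃi].
So /k/ is underlying, and a rule of palatalization before a front vowel — /k/ becomes palato-alveolar [tʃ] before a front vowel — gives [tʃ].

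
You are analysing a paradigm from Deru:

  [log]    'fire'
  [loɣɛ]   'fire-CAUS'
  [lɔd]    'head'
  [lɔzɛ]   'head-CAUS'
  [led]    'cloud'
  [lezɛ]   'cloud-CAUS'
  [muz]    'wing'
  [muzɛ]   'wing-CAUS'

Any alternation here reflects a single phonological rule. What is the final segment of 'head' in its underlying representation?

The stem for 'head' ends in [d] in [lɔd] but [z] in [lɔzɛ].
But 'wing' keeps [z] in both environments ([muz], [muzɛ]), so there is no rule changing /z/ to [d] in isolation.
Therefore /d/ is basic and [z] is derived by intervocalic spirantization (voiced stops become fricatives between vowels).

/d/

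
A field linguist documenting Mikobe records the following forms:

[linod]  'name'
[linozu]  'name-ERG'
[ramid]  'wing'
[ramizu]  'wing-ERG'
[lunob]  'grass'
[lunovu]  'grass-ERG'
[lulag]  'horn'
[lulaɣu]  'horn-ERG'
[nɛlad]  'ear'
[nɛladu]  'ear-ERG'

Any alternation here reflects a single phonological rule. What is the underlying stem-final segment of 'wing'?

In [ramid] and [ramizu] the final segment of 'wing' alternates: [d] ~ [z].
The stem 'ear' ([nɛlad], [nɛladu]) shows [d] unchanged in both environments, so [d] cannot be basic with [z] derived before the ERG suffix.
The alternation reflects word-final hardening: voiced fricatives become stops word-finally. /z/ is underlying.

/z/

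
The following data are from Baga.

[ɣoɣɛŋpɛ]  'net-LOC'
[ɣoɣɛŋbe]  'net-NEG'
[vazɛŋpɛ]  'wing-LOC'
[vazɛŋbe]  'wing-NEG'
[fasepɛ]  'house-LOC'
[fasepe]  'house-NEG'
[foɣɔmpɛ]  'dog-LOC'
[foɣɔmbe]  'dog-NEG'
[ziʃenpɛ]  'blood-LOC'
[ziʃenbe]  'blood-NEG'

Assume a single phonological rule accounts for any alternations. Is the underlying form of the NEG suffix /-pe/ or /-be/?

/-be/

The NEG suffix surfaces as [-be] and [-pe], depending on the final segment of the stem.
By contrast the LOC suffix keeps its initial [p] throughout — that segment must be underlying.
So the underlying form is /-be/, and voiced stops become voiceless after a vowel.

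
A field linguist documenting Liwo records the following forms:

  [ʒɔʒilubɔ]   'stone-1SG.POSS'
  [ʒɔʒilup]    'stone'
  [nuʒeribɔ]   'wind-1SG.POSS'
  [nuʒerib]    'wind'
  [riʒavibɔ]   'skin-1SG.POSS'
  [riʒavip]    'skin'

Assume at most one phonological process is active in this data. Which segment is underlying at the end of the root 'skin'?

/p/

The stem for 'skin' ends in [b] in [riʒavibɔ] but [p] in [riʒavip].
The stem 'wind' ([nuʒeribɔ], [nuʒerib]) shows [b] unchanged in both environments, so [b] cannot be basic with [p] derived in isolation.
The underlying segment must be /p/; voiceless stops become voiced between vowels, yielding [b] there.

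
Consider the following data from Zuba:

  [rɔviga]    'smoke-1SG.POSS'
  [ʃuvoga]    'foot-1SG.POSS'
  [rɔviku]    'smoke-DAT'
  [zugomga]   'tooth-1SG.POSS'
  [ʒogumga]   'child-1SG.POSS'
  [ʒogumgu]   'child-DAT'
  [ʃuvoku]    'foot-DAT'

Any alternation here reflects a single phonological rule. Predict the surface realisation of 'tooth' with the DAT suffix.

[zugomgu]

The DAT morpheme has two allomorphs, [-gu] and [-ku].
By contrast the 1SG.POSS suffix keeps its initial [g] throughout — that segment must be underlying.
The DAT suffix is therefore /-ku/ underlyingly, with post-nasal voicing: voiceless stops become voiced after a nasal.
After 'tooth', which ends in a nasal, the suffix surfaces as [-gu], giving [zugomgu].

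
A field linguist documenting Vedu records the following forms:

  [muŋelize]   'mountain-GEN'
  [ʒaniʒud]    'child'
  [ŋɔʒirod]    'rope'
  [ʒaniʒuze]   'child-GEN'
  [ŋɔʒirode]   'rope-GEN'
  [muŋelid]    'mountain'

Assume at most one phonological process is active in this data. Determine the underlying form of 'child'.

'child' shows [d] ~ [z] at the end of the stem ([ʒaniʒud] vs [ʒaniʒuze]).
The stem 'rope' ([ŋɔʒirod], [ŋɔʒirode]) shows [d] unchanged in both environments, so [d] cannot be basic with [z] derived before the GEN suffix.
Therefore /z/ is basic and [d] is derived by word-final hardening (voiced fricatives become stops word-finally).
The underlying form of 'child' is therefore /ʒaniʒuz/.

/ʒaniʒuz/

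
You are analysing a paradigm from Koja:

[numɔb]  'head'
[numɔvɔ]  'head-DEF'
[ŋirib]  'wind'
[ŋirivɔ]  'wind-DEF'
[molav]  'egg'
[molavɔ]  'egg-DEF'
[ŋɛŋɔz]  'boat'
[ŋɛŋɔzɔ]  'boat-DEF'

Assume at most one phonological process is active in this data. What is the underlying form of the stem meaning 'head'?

The root 'head' surfaces as [numɔb] and [numɔvɔ], with a stem-final [b] ~ [v] alternation.
But 'egg' keeps [v] in both environments ([molav], [molavɔ]), so there is no rule changing /v/ to [b] in isolation.
The underlying segment must be /b/; voiced stops become fricatives between vowels, yielding [v] there.

/numɔb/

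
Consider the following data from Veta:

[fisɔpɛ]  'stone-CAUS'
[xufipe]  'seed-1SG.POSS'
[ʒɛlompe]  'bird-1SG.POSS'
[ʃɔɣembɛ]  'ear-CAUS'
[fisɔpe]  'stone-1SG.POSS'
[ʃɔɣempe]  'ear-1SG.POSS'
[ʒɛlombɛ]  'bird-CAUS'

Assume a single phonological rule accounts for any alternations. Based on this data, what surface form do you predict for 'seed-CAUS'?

[xufipɛ]

The CAUS suffix surfaces as [-bɛ] and [-pɛ], depending on the final segment of the stem.
By contrast the 1SG.POSS suffix keeps its initial [p] throughout — that segment must be underlying.
The CAUS suffix is therefore /-bɛ/ underlyingly, with post-vocalic devoicing: voiced stops become voiceless after a vowel.
After 'seed', which ends in a vowel, the suffix surfaces as [-pɛ], giving [xufipɛ].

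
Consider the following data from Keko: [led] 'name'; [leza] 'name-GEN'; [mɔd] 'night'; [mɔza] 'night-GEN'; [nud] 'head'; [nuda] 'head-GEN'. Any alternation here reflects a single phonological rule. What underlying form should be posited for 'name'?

The stem for 'name' ends in [d] in [led] but [z] in [leza].
If /d/ were underlying and a rule turned it into [z] before the GEN suffix, 'head' would also alternate; but it has [d] in both [nud] and [nuda].
The underlying segment must be /z/; voiced fricatives become stops word-finally, yielding [d] there.

/lez/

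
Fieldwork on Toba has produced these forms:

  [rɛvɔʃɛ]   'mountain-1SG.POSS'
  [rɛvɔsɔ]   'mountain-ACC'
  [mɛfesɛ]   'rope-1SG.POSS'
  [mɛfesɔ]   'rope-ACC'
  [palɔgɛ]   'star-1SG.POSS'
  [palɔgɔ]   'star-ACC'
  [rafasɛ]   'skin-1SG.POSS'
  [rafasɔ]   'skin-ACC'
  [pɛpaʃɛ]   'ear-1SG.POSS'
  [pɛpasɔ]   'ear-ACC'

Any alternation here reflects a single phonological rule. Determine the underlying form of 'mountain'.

/rɛvɔʃ/

'mountain' shows [ʃ] ~ [s] at the end of the stem ([rɛvɔʃɛ] vs [rɛvɔsɔ]).
But 'rope' keeps [s] in both environments ([mɛfesɛ], [mɛfesɔ]), so there is no rule changing /s/ to [ʃ] before the 1SG.POSS suffix.
Therefore /ʃ/ is basic and [s] is derived by depalatalization (palato-alveolar /ʃ/ becomes [s] when no front vowel follows).
Hence 'mountain' is /rɛvɔʃ/ underlyingly.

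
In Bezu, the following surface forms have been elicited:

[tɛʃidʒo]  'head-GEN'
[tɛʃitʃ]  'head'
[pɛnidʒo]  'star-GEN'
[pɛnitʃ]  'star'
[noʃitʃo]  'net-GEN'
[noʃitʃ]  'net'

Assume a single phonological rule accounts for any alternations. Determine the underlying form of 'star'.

/pɛnidʒ/

The stem for 'star' ends in [dʒ] in [pɛnidʒo] but [tʃ] in [pɛnitʃ].
If /tʃ/ were underlying and a rule turned it into [dʒ] before the GEN suffix, 'net' would also alternate; but it has [tʃ] in both [noʃitʃo] and [noʃitʃ].
Therefore /dʒ/ is basic and [tʃ] is derived by word-final obstruent devoicing (voiced obstruents become voiceless word-finally).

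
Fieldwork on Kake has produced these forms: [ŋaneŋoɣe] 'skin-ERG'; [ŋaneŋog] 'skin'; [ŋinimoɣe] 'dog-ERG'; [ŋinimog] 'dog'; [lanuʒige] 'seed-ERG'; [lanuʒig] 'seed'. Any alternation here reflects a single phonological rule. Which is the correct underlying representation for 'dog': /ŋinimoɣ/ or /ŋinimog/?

/ŋinimoɣ/

'dog' shows [ɣ] ~ [g] at the end of the stem ([ŋinimoɣe] vs [ŋinimog]).
The stem 'seed' ([lanuʒige], [lanuʒig]) shows [g] unchanged in both environments, so [g] cannot be basic with [ɣ] derived before the ERG suffix.
So /ɣ/ is underlying, and a rule of word-final hardening — voiced fricatives become stops word-finally — gives [g].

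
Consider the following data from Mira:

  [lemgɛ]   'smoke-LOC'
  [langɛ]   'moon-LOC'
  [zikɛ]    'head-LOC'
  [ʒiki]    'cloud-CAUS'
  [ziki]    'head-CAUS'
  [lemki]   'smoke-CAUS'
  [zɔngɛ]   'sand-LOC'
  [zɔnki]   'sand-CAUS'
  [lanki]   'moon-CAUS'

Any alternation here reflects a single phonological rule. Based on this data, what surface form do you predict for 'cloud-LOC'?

[ʒikɛ]

The LOC suffix surfaces as [-gɛ] and [-kɛ], depending on the final segment of the stem.
The CAUS suffix, which begins with [k], is invariant after every stem; so [k] is not altered by any rule here.
The LOC suffix is therefore /-gɛ/ underlyingly, with post-vocalic devoicing: voiced stops become voiceless after a vowel.
After 'cloud', which ends in a vowel, the suffix surfaces as [-kɛ], giving [ʒikɛ].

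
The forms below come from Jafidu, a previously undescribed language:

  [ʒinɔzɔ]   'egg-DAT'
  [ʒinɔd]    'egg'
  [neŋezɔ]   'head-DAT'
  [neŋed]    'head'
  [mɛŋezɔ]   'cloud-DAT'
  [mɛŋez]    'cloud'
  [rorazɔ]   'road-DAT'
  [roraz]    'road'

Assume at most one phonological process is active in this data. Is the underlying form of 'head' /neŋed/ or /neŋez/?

'head' shows [z] ~ [d] at the end of the stem ([neŋezɔ] vs [neŋed]).
The stem 'road' ([rorazɔ], [roraz]) shows [z] unchanged in both environments, so [z] cannot be basic with [d] derived in isolation.
Therefore /d/ is basic and [z] is derived by intervocalic spirantization (voiced stops become fricatives between vowels).

/neŋed/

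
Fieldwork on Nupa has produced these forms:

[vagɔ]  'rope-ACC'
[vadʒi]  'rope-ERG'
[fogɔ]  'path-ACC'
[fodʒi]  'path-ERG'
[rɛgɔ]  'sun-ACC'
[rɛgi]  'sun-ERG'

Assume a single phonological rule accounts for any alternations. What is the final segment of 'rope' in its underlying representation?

/dʒ/

In [vagɔ] and [vadʒi] the final segment of 'rope' alternates: [g] ~ [dʒ].
If /g/ were underlying and a rule turned it into [dʒ] before the ERG suffix, 'sun' would also alternate; but it has [g] in both [rɛgɔ] and [rɛgi].
The alternation reflects depalatalization: palato-alveolar /dʒ/ becomes [g] when no front vowel follows. /dʒ/ is underlying.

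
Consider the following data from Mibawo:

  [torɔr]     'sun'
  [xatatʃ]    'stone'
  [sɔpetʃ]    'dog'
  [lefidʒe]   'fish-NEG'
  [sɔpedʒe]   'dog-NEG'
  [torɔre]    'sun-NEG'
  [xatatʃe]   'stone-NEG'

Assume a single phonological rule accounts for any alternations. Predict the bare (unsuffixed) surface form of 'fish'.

In [sɔpedʒe] and [sɔpetʃ] the final segment of 'dog' alternates: [dʒ] ~ [tʃ].
If /tʃ/ were underlying and a rule turned it into [dʒ] before the NEG suffix, 'stone' would also alternate; but it has [tʃ] in both [xatatʃe] and [xatatʃ].
The underlying segment must be /dʒ/; voiced obstruents become voiceless word-finally, yielding [tʃ] there.
The one attested form of 'fish', [lefidʒe], shows underlying /lefidʒ/. Applying the same rule word-finally gives [lefitʃ].

[lefitʃ]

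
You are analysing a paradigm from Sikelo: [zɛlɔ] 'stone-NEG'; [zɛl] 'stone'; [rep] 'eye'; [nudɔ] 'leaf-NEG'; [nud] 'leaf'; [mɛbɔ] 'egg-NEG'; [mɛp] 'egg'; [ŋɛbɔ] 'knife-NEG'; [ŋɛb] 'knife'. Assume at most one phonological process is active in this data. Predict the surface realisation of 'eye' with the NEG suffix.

In [mɛbɔ] and [mɛp] the final segment of 'egg' alternates: [b] ~ [p].
If /b/ were underlying and a rule turned it into [p] in isolation, 'knife' would also alternate; but it has [b] in both [ŋɛbɔ] and [ŋɛb].
The alternation reflects intervocalic voicing: voiceless stops become voiced between vowels. /p/ is underlying.
The one attested form of 'eye', [rep], shows underlying /rep/. Applying the same rule between vowels gives [rebɔ].

[rebɔ]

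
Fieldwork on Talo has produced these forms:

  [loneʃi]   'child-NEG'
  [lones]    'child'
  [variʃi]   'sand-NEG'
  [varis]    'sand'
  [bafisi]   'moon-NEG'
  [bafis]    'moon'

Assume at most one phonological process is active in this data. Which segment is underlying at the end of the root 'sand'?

The stem for 'sand' ends in [ʃ] in [variʃi] but [s] in [varis].
Compare 'moon', with invariant [s] in [bafisi] and [bafis]: an analysis with underlying /s/ and a rule producing [ʃ] before the NEG suffix would wrongly predict alternation here too.
The alternation reflects depalatalization: palato-alveolar /ʃ/ becomes [s] when no front vowel follows. /ʃ/ is underlying.

/ʃ/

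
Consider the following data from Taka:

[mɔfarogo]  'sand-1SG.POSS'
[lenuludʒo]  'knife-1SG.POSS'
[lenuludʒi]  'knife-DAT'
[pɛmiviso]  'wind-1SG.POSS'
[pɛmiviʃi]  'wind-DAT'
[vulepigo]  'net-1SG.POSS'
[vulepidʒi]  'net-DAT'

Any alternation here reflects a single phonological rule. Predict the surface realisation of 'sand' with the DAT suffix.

The stem for 'net' ends in [g] in [vulepigo] but [dʒ] in [vulepidʒi].
Compare 'knife', with invariant [dʒ] in [lenuludʒo] and [lenuludʒi]: an analysis with underlying /dʒ/ and a rule producing [g] before the 1SG.POSS suffix would wrongly predict alternation here too.
Therefore /g/ is basic and [dʒ] is derived by palatalization before a front vowel (/g/ and /s/ become palato-alveolar [dʒ] and [ʃ] before a front vowel).
From [mɔfarogo] the stem 'sand' is /mɔfarog/; before a front vowel this yields [mɔfarodʒi].

[mɔfarodʒi]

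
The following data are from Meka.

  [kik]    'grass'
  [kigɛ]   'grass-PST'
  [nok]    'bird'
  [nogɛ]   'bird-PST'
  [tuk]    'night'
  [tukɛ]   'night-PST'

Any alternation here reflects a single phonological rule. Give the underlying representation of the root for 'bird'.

/nog/

'bird' shows [k] ~ [g] at the end of the stem ([nok] vs [nogɛ]).
But 'night' keeps [k] in both environments ([tuk], [tukɛ]), so there is no rule changing /k/ to [g] before the PST suffix.
Therefore /g/ is basic and [k] is derived by word-final obstruent devoicing (voiced obstruents become voiceless word-finally).
Hence 'bird' is /nog/ underlyingly.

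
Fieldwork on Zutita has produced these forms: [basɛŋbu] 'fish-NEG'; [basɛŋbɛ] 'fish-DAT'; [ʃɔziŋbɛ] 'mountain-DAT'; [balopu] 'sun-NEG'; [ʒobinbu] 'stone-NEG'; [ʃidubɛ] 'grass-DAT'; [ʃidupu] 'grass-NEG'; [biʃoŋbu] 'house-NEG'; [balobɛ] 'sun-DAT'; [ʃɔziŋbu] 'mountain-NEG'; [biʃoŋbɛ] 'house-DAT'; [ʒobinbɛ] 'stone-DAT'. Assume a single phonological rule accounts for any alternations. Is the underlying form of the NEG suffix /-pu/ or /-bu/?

/-pu/

The NEG morpheme has two allomorphs, [-bu] and [-pu].
By contrast the DAT suffix keeps its initial [b] throughout — that segment must be underlying.
The NEG suffix is therefore /-pu/ underlyingly, with post-nasal voicing: voiceless stops become voiced after a nasal.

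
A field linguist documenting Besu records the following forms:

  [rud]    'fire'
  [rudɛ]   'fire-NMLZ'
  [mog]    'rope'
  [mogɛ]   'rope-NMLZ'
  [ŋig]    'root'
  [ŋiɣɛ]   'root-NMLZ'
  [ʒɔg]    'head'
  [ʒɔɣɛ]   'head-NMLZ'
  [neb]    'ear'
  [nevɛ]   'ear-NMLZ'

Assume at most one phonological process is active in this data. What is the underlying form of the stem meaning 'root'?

/ŋiɣ/

The stem for 'root' ends in [g] in [ŋig] but [ɣ] in [ŋiɣɛ].
Compare 'rope', with invariant [g] in [mog] and [mogɛ]: an analysis with underlying /g/ and a rule producing [ɣ] before the NMLZ suffix would wrongly predict alternation here too.
The underlying segment must be /ɣ/; voiced fricatives become stops word-finally, yielding [g] there.
The underlying form of 'root' is therefore /ŋiɣ/.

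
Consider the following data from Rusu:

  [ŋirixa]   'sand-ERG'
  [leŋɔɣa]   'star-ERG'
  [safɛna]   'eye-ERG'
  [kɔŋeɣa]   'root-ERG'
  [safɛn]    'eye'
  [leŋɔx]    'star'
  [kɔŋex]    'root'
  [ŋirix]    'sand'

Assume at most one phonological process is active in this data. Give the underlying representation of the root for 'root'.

/kɔŋeɣ/

The root 'root' surfaces as [kɔŋex] and [kɔŋeɣa], with a stem-final [x] ~ [ɣ] alternation.
The stem 'sand' ([ŋirix], [ŋirixa]) shows [x] unchanged in both environments, so [x] cannot be basic with [ɣ] derived before the ERG suffix.
So /ɣ/ is underlying, and a rule of word-final obstruent devoicing — voiced obstruents become voiceless word-finally — gives [x].
The underlying form of 'root' is therefore /kɔŋeɣ/.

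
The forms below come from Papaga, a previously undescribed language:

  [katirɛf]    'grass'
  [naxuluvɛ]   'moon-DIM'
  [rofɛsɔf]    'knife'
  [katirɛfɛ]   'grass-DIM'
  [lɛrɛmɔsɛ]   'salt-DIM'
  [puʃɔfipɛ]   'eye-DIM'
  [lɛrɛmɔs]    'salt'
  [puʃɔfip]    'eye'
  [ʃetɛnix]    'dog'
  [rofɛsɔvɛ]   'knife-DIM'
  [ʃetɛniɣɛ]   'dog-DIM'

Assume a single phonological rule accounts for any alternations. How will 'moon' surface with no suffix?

[naxuluf]

The stem for 'knife' ends in [v] in [rofɛsɔvɛ] but [f] in [rofɛsɔf].
If /f/ were underlying and a rule turned it into [v] before the DIM suffix, 'grass' would also alternate; but it has [f] in both [katirɛfɛ] and [katirɛf].
So /v/ is underlying, and a rule of word-final obstruent devoicing — voiced obstruents become voiceless word-finally — gives [f].
The one attested form of 'moon', [naxuluvɛ], shows underlying /naxuluv/. Applying the same rule word-finally gives [naxuluf].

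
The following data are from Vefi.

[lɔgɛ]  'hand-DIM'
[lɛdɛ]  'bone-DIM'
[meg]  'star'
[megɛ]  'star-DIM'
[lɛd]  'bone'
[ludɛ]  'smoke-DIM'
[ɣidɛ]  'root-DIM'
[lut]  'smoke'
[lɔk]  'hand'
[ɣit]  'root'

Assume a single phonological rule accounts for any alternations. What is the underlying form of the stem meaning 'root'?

/ɣit/

In [ɣit] and [ɣidɛ] the final segment of 'root' alternates: [t] ~ [d].
Compare 'bone', with invariant [d] in [lɛd] and [lɛdɛ]: an analysis with underlying /d/ and a rule producing [t] in isolation would wrongly predict alternation here too.
So /t/ is underlying, and a rule of intervocalic voicing — voiceless stops become voiced between vowels — gives [d].
So 'root' = /ɣit/.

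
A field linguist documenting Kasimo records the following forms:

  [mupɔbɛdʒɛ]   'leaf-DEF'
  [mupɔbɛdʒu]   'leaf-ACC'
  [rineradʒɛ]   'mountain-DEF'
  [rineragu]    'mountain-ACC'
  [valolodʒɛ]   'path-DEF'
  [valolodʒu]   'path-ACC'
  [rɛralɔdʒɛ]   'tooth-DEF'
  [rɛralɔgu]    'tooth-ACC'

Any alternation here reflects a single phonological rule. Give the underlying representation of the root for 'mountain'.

/rinerag/

The stem for 'mountain' ends in [dʒ] in [rineradʒɛ] but [g] in [rineragu].
If /dʒ/ were underlying and a rule turned it into [g] before the ACC suffix, 'path' would also alternate; but it has [dʒ] in both [valolodʒɛ] and [valolodʒu].
The underlying segment must be /g/; /g/ becomes palato-alveolar [dʒ] before a front vowel, yielding [dʒ] there.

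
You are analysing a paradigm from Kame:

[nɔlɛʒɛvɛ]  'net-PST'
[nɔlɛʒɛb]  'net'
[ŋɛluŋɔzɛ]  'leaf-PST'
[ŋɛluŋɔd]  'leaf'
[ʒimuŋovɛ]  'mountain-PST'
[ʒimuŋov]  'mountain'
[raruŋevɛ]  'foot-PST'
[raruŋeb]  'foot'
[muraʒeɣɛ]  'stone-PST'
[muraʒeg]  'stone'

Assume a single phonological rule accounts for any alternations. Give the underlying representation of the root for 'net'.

'net' shows [v] ~ [b] at the end of the stem ([nɔlɛʒɛvɛ] vs [nɔlɛʒɛb]).
If /v/ were underlying and a rule turned it into [b] in isolation, 'mountain' would also alternate; but it has [v] in both [ʒimuŋovɛ] and [ʒimuŋov].
The alternation reflects intervocalic spirantization: voiced stops become fricatives between vowels. /b/ is underlying.
The underlying form of 'net' is therefore /nɔlɛʒɛb/.

/nɔlɛʒɛb/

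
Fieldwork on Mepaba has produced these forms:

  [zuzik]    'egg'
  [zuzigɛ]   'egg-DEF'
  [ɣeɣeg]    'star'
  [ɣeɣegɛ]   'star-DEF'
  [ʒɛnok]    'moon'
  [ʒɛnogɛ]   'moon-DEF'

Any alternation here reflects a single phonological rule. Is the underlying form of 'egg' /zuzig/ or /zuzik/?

The root 'egg' surfaces as [zuzik] and [zuzigɛ], with a stem-final [k] ~ [g] alternation.
But 'star' keeps [g] in both environments ([ɣeɣeg], [ɣeɣegɛ]), so there is no rule changing /g/ to [k] in isolation.
The alternation reflects intervocalic voicing: voiceless stops become voiced between vowels. /k/ is underlying.

/zuzik/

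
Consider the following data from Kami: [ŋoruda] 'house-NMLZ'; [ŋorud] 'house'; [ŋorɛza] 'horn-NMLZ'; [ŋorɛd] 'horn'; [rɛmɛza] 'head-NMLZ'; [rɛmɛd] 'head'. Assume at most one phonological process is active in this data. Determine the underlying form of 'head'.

/rɛmɛz/

The root 'head' surfaces as [rɛmɛza] and [rɛmɛd], with a stem-final [z] ~ [d] alternation.
But 'house' keeps [d] in both environments ([ŋoruda], [ŋorud]), so there is no rule changing /d/ to [z] before the NMLZ suffix.
So /z/ is underlying, and a rule of word-final hardening — voiced fricatives become stops word-finally — gives [d].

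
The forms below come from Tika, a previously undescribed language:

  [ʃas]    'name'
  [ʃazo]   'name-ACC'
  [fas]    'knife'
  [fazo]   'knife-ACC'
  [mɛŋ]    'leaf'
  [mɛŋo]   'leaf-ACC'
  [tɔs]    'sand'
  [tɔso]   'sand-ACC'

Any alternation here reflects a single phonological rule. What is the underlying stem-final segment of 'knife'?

'knife' shows [s] ~ [z] at the end of the stem ([fas] vs [fazo]).
Compare 'sand', with invariant [s] in [tɔs] and [tɔso]: an analysis with underlying /s/ and a rule producing [z] before the ACC suffix would wrongly predict alternation here too.
So /z/ is underlying, and a rule of word-final obstruent devoicing — voiced obstruents become voiceless word-finally — gives [s].

/z/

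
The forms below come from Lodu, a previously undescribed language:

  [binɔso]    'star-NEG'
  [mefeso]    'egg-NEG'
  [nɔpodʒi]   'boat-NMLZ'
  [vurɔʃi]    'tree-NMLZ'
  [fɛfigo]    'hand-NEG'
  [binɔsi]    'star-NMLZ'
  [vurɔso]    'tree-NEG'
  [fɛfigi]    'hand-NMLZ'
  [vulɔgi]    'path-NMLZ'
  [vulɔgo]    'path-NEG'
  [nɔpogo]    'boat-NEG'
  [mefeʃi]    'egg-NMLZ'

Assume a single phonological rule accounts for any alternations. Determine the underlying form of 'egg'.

The stem for 'egg' ends in [ʃ] in [mefeʃi] but [s] in [mefeso].
If /s/ were underlying and a rule turned it into [ʃ] before the NMLZ suffix, 'star' would also alternate; but it has [s] in both [binɔsi] and [binɔso].
Therefore /ʃ/ is basic and [s] is derived by depalatalization (palato-alveolar /dʒ/ and /ʃ/ become [g] and [s] when no front vowel follows).

/mefeʃ/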